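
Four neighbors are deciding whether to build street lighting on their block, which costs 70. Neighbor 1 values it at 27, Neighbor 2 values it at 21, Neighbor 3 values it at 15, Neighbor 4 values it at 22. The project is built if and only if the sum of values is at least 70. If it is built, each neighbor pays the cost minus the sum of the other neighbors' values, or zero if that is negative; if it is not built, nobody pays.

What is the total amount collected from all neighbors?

25

Total value 85 ≥ cost 70, so it is built.
Neighbor 1: others sum to 58; max(0, 70 - 58) = 12.
Neighbor 2: others sum to 64; max(0, 70 - 64) = 6.
Neighbor 3: others sum to 70; max(0, 70 - 70) = 0.
Neighbor 4: others sum to 63; max(0, 70 - 63) = 7.
Total collected = 12 + 6 + 0 + 7 = 25.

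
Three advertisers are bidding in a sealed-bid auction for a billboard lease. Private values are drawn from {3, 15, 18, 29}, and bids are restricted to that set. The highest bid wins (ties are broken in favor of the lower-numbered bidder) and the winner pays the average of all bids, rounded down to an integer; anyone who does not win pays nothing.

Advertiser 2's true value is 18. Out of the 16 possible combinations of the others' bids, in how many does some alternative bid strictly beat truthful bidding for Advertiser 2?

3

Others bid (3, 3): truth gives 10; bid 15 gives 11 > 10. Violating.
Others bid (3, 15): truth gives 6; bid 15 gives 7 > 6. Violating.
Others bid (18, 3): truth gives 0; bid 29 gives 2 > 0. Violating.
Others bid (3, 18): truth gives 5; no alternative beats it.
Others bid (3, 29): truth gives 0; no alternative beats it.
(Checking all 16 profiles: 3 have a profitable deviation, 13 do not.)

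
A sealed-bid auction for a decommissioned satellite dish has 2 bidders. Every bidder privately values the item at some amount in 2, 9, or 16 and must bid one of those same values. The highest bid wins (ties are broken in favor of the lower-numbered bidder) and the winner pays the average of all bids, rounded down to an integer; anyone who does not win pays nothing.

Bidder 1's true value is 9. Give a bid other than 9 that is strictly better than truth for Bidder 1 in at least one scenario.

Suppose Bidder 2 bids 2.
Bid 9: wins, pays 5, utility 9 - 5 = 4.
Bid 2: wins, pays 2, utility 9 - 2 = 7.
So bidding 2 beats truth here (7 > 4).

2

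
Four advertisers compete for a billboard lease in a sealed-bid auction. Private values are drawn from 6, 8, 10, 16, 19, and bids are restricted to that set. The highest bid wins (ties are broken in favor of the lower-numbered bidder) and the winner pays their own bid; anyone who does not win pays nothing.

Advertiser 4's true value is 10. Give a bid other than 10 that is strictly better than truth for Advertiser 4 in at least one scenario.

Suppose Advertiser 1 bids 6, Advertiser 2 bids 6 and Advertiser 3 bids 6.
Bid 10: wins, pays 10, utility 10 - 10 = 0.
Bid 8: wins, pays 8, utility 10 - 8 = 2.
So bidding 8 beats truth here (2 > 0).

8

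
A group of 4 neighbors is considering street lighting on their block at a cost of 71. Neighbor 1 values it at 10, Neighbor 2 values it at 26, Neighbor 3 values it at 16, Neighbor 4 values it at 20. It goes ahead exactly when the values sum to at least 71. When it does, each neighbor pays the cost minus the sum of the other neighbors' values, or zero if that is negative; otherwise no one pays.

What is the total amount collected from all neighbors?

68

Total value 72 ≥ cost 71, so it is built.
Neighbor 1: others sum to 62; max(0, 71 - 62) = 9.
Neighbor 2: others sum to 46; max(0, 71 - 46) = 25.
Neighbor 3: others sum to 56; max(0, 71 - 56) = 15.
Neighbor 4: others sum to 52; max(0, 71 - 52) = 19.
Total collected = 9 + 25 + 15 + 19 = 68.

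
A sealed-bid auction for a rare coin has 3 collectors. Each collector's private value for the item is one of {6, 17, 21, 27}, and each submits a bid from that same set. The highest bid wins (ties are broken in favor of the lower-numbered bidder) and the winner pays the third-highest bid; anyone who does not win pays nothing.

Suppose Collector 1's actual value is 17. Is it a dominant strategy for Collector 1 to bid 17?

No

Consider the case where Collector 2 bids 6 and Collector 3 bids 21.
Truthful bid 17: loses, pays 0, utility 0.
Bid 21 instead: wins, pays 6, utility 17 - 6 = 11.
Since 11 > 0, bidding 21 is strictly better here, so truthful bidding is not dominant.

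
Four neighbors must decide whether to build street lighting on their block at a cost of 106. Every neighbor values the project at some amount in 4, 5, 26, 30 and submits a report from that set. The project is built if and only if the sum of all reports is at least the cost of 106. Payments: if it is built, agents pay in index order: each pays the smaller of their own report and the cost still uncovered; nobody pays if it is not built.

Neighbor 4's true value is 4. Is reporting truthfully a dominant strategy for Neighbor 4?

Check each profile of the others' reports and compare truth against every alternative report.
Others report (4, 4, 4): truth gives 0, best alternative gives 0.
Others report (4, 4, 5): truth gives 0, best alternative gives 0.
Others report (4, 4, 26): truth gives 0, best alternative gives 0.
Others report (4, 4, 30): truth gives 0, best alternative gives 0.
Others report (4, 5, 4): truth gives 0, best alternative gives 0.
Others report (4, 5, 5): truth gives 0, best alternative gives 0.
(Remaining 58 profiles checked similarly; truth is weakly best in each.)
In every case the truthful report is at least as good as any alternative, so it is a dominant strategy.

Yes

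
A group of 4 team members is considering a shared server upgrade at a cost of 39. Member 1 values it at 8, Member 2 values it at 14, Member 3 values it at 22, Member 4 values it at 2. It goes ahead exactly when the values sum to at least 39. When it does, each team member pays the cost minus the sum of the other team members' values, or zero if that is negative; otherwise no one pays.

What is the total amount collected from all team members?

23

Total value 46 ≥ cost 39, so it is built.
Member 1: others sum to 38; max(0, 39 - 38) = 1.
Member 2: others sum to 32; max(0, 39 - 32) = 7.
Member 3: others sum to 24; max(0, 39 - 24) = 15.
Member 4: others sum to 44; max(0, 39 - 44) = 0.
Total collected = 1 + 7 + 15 + 0 = 23.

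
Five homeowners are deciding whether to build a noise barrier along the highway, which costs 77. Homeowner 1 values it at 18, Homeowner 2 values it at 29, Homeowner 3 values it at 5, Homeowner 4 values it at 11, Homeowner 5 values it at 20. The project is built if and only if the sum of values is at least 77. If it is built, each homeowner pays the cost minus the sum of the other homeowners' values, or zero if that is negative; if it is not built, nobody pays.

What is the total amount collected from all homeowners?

54

Total value 83 ≥ cost 77, so it is built.
Homeowner 1: others sum to 65; max(0, 77 - 65) = 12.
Homeowner 2: others sum to 54; max(0, 77 - 54) = 23.
Homeowner 3: others sum to 78; max(0, 77 - 78) = 0.
Homeowner 4: others sum to 72; max(0, 77 - 72) = 5.
Homeowner 5: others sum to 63; max(0, 77 - 63) = 14.
Total collected = 12 + 23 + 0 + 5 + 14 = 54.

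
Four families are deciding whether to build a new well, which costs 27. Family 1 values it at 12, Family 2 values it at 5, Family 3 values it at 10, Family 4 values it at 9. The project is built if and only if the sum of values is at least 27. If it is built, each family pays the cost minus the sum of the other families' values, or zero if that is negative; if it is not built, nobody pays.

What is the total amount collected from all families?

Total value 36 ≥ cost 27, so it is built.
Family 1: others sum to 24; max(0, 27 - 24) = 3.
Family 2: others sum to 31; max(0, 27 - 31) = 0.
Family 3: others sum to 26; max(0, 27 - 26) = 1.
Family 4: others sum to 27; max(0, 27 - 27) = 0.
Total collected = 3 + 0 + 1 + 0 = 4.

4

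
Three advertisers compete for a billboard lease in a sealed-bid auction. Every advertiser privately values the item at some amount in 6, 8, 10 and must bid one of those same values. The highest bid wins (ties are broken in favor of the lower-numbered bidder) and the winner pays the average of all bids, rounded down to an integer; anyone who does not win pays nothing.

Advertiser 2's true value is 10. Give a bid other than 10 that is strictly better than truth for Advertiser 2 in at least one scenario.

8

Suppose Advertiser 1 bids 6 and Advertiser 3 bids 6.
Bid 10: wins, pays 7, utility 10 - 7 = 3.
Bid 8: wins, pays 6, utility 10 - 6 = 4.
So bidding 8 beats truth here (4 > 3).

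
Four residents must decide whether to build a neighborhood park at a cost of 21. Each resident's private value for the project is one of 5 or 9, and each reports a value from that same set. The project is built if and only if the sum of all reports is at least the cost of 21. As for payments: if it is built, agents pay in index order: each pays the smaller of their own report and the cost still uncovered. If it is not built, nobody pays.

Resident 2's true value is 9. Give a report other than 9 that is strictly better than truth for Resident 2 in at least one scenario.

Suppose Resident 1 reports 5, Resident 3 reports 5 and Resident 4 reports 9.
Report 9: project built, pays 9, utility 9 - 9 = 0.
Report 5: project built, pays 5, utility 9 - 5 = 4.
So reporting 5 beats truth here (4 > 0).

5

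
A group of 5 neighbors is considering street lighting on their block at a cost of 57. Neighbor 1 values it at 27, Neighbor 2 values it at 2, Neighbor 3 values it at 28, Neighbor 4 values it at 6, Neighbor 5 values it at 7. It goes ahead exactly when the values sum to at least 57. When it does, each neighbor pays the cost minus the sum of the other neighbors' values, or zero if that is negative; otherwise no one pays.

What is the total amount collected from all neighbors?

29

Total value 70 ≥ cost 57, so it is built.
Neighbor 1: others sum to 43; max(0, 57 - 43) = 14.
Neighbor 2: others sum to 68; max(0, 57 - 68) = 0.
Neighbor 3: others sum to 42; max(0, 57 - 42) = 15.
Neighbor 4: others sum to 64; max(0, 57 - 64) = 0.
Neighbor 5: others sum to 63; max(0, 57 - 63) = 0.
Total collected = 14 + 0 + 15 + 0 + 0 = 29.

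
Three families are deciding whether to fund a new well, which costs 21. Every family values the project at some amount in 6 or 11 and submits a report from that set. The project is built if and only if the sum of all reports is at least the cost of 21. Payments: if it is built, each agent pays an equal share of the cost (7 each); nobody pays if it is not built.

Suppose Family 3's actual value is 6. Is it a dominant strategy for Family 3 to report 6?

Yes

Check each profile of the others' reports and compare truth against every alternative report.
Others report (6, 6): truth gives 0, best alternative gives -1.
Others report (6, 11): truth gives -1, best alternative gives -1.
Others report (11, 6): truth gives -1, best alternative gives -1.
Others report (11, 11): truth gives -1, best alternative gives -1.
In every case the truthful report is at least as good as any alternative, so it is a dominant strategy.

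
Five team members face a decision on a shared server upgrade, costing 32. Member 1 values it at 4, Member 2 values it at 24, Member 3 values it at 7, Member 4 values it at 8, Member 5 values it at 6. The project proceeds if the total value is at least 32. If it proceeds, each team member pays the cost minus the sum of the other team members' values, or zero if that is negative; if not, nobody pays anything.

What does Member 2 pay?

7

Total value 49 ≥ cost 32, so the project is built.
The other team members' values sum to 25.
Cost minus that sum is 32 - 25 = 7.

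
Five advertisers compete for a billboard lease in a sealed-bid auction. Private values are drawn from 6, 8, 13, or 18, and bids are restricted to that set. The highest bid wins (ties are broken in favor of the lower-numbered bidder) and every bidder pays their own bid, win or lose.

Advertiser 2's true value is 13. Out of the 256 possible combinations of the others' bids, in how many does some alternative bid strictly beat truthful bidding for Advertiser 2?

210

Others bid (6, 6, 6, 6): truth gives 0; bid 8 gives 5 > 0. Violating.
Others bid (6, 6, 6, 8): truth gives 0; bid 8 gives 5 > 0. Violating.
Others bid (6, 6, 6, 18): truth gives -13; bid 18 gives -5 > -13. Violating.
Others bid (6, 6, 8, 6): truth gives 0; bid 8 gives 5 > 0. Violating.
Others bid (6, 6, 6, 13): truth gives 0; no alternative beats it.
Others bid (6, 6, 8, 13): truth gives 0; no alternative beats it.
(Checking all 256 profiles: 210 have a profitable deviation, 46 do not.)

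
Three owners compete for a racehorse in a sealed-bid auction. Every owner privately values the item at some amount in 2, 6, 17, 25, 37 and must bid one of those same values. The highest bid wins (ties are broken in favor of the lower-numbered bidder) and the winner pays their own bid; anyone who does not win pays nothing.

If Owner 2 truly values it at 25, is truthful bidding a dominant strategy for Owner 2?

Consider the case where Owner 1 bids 2 and Owner 3 bids 2.
Truthful bid 25: wins, pays 25, utility 25 - 25 = 0.
Bid 6 instead: wins, pays 6, utility 25 - 6 = 19.
Since 19 > 0, bidding 6 is strictly better here, so truthful bidding is not dominant.

No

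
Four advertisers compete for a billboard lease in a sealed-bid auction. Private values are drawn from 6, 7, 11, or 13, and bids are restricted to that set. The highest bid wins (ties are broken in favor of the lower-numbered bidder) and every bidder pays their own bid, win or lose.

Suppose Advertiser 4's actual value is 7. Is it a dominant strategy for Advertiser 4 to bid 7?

No

Consider the case where Advertiser 1 bids 6, Advertiser 2 bids 6 and Advertiser 3 bids 7.
Truthful bid 7: loses but pays 7, utility -7.
Bid 6 instead: loses but pays 6, utility -6.
Since -6 > -7, bidding 6 is strictly better here, so truthful bidding is not dominant.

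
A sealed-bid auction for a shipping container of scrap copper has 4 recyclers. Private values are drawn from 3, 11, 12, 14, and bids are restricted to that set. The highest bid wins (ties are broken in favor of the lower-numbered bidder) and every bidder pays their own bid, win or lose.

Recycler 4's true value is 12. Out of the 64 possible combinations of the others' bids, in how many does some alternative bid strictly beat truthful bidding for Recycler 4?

Others bid (3, 3, 3): truth gives 0; bid 11 gives 1 > 0. Violating.
Others bid (3, 3, 12): truth gives -12; bid 14 gives -2 > -12. Violating.
Others bid (3, 3, 14): truth gives -12; bid 3 gives -3 > -12. Violating.
Others bid (3, 11, 12): truth gives -12; bid 14 gives -2 > -12. Violating.
Others bid (3, 3, 11): truth gives 0; no alternative beats it.
Others bid (3, 11, 3): truth gives 0; no alternative beats it.
(Checking all 64 profiles: 57 have a profitable deviation, 7 do not.)

57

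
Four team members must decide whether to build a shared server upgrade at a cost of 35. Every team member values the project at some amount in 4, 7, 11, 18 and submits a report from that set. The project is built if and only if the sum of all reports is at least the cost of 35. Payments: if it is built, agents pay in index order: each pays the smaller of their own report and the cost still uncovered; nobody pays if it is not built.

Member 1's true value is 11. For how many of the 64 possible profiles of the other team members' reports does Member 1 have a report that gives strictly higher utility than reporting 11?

Others report (4, 7, 18): truth gives 0; report 7 gives 4 > 0. Violating.
Others report (4, 11, 18): truth gives 0; report 4 gives 7 > 0. Violating.
Others report (4, 18, 7): truth gives 0; report 7 gives 4 > 0. Violating.
Others report (4, 18, 11): truth gives 0; report 4 gives 7 > 0. Violating.
Others report (4, 4, 4): truth gives 0; no alternative beats it.
Others report (4, 4, 7): truth gives 0; no alternative beats it.
(Checking all 64 profiles: 38 have a profitable deviation, 26 do not.)

38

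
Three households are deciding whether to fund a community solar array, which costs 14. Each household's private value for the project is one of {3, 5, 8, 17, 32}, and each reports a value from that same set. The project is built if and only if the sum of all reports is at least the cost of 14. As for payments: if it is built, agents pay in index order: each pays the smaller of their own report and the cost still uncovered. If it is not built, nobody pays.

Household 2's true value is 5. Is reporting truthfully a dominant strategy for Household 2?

Consider the case where Household 1 reports 3 and Household 3 reports 8.
Truthful report 5: project built, pays 5, utility 5 - 5 = 0.
Report 3 instead: project built, pays 3, utility 5 - 3 = 2.
Since 2 > 0, reporting 3 is strictly better here, so truthful reporting is not dominant.

No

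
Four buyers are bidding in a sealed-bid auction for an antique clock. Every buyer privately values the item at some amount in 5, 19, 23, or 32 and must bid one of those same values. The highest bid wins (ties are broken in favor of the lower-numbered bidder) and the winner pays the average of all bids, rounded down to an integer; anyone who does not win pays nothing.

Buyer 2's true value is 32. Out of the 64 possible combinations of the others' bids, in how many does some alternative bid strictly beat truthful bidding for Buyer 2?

Others bid (5, 5, 5): truth gives 21; bid 19 gives 24 > 21. Violating.
Others bid (5, 5, 19): truth gives 17; bid 19 gives 20 > 17. Violating.
Others bid (5, 5, 23): truth gives 16; bid 23 gives 18 > 16. Violating.
Others bid (5, 19, 5): truth gives 17; bid 19 gives 20 > 17. Violating.
Others bid (5, 5, 32): truth gives 14; no alternative beats it.
Others bid (5, 19, 32): truth gives 10; no alternative beats it.
(Checking all 64 profiles: 18 have a profitable deviation, 46 do not.)

18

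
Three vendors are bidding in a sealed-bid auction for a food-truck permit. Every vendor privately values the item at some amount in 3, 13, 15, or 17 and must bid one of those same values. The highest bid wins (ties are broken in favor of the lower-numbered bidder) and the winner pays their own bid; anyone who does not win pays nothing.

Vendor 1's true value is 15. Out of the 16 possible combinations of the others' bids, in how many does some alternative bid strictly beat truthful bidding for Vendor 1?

Others bid (3, 3): truth gives 0; bid 3 gives 12 > 0. Violating.
Others bid (3, 13): truth gives 0; bid 13 gives 2 > 0. Violating.
Others bid (13, 3): truth gives 0; bid 13 gives 2 > 0. Violating.
Others bid (13, 13): truth gives 0; bid 13 gives 2 > 0. Violating.
Others bid (3, 15): truth gives 0; no alternative beats it.
Others bid (3, 17): truth gives 0; no alternative beats it.
(Checking all 16 profiles: 4 have a profitable deviation, 12 do not.)

4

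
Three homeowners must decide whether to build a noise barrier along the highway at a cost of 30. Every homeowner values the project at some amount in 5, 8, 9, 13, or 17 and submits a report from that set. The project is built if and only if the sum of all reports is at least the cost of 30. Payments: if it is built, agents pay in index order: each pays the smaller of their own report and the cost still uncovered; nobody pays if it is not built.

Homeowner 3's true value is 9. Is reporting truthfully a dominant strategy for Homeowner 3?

Check each profile of the others' reports and compare truth against every alternative report.
Others report (13, 17): truth gives 9, best alternative gives 9.
Others report (17, 13): truth gives 9, best alternative gives 9.
Others report (17, 17): truth gives 9, best alternative gives 9.
Others report (9, 17): truth gives 5, best alternative gives 5.
Others report (13, 13): truth gives 5, best alternative gives 5.
Others report (17, 9): truth gives 5, best alternative gives 5.
(Remaining 19 profiles checked similarly; truth is weakly best in each.)
In every case the truthful report is at least as good as any alternative, so it is a dominant strategy.

Yes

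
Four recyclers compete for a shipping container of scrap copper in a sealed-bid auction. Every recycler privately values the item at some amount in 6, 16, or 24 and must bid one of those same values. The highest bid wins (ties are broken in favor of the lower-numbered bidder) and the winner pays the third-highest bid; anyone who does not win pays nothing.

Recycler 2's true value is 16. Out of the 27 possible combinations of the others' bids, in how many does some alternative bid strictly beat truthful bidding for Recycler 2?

3

Others bid (6, 6, 24): truth gives 0; bid 24 gives 10 > 0. Violating.
Others bid (6, 24, 6): truth gives 0; bid 24 gives 10 > 0. Violating.
Others bid (16, 6, 6): truth gives 0; bid 24 gives 10 > 0. Violating.
Others bid (6, 6, 6): truth gives 10; no alternative beats it.
Others bid (6, 6, 16): truth gives 10; no alternative beats it.
(Checking all 27 profiles: 3 have a profitable deviation, 24 do not.)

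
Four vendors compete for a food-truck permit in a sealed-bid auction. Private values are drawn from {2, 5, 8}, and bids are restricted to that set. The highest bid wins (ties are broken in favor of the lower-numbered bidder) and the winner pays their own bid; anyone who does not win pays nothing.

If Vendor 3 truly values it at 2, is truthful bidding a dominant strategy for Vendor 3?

Yes

Check each profile of the others' bids and compare truth against every alternative bid.
Others bid (2, 2, 2): truth gives 0, best alternative gives -3.
Others bid (2, 2, 5): truth gives 0, best alternative gives -3.
Others bid (2, 2, 8): truth gives 0, best alternative gives 0.
Others bid (2, 5, 2): truth gives 0, best alternative gives 0.
Others bid (2, 5, 5): truth gives 0, best alternative gives 0.
Others bid (2, 5, 8): truth gives 0, best alternative gives 0.
(Remaining 21 profiles checked similarly; truth is weakly best in each.)
In every case the truthful bid is at least as good as any alternative, so it is a dominant strategy.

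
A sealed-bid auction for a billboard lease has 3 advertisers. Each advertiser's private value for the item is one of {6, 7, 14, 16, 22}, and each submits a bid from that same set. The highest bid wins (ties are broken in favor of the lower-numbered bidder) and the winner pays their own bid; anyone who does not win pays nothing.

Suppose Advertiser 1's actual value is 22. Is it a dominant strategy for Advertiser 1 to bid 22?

No

Consider the case where Advertiser 2 bids 6 and Advertiser 3 bids 6.
Truthful bid 22: wins, pays 22, utility 22 - 22 = 0.
Bid 6 instead: wins, pays 6, utility 22 - 6 = 16.
Since 16 > 0, bidding 6 is strictly better here, so truthful bidding is not dominant.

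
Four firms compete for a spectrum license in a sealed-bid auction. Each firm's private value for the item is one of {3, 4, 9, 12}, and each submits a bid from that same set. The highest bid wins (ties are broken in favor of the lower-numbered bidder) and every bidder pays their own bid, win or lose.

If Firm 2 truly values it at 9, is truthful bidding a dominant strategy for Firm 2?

Consider the case where Firm 1 bids 3, Firm 3 bids 3 and Firm 4 bids 3.
Truthful bid 9: wins, pays 9, utility 9 - 9 = 0.
Bid 4 instead: wins, pays 4, utility 9 - 4 = 5.
Since 5 > 0, bidding 4 is strictly better here, so truthful bidding is not dominant.

No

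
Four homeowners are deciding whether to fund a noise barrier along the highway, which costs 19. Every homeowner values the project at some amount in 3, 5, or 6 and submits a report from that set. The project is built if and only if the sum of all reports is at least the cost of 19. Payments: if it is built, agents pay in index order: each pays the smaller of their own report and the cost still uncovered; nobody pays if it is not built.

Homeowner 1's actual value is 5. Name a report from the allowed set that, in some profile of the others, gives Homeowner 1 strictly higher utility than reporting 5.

Suppose Homeowner 2 reports 5, Homeowner 3 reports 5 and Homeowner 4 reports 6.
Report 5: project built, pays 5, utility 5 - 5 = 0.
Report 3: project built, pays 3, utility 5 - 3 = 2.
So reporting 3 beats truth here (2 > 0).

3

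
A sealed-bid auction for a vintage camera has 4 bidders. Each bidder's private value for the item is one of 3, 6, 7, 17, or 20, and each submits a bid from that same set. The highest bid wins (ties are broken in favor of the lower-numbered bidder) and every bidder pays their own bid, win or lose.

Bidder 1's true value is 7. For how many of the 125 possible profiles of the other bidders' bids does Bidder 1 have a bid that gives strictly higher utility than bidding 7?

Others bid (3, 3, 3): truth gives 0; bid 3 gives 4 > 0. Violating.
Others bid (3, 3, 6): truth gives 0; bid 6 gives 1 > 0. Violating.
Others bid (3, 3, 17): truth gives -7; bid 3 gives -3 > -7. Violating.
Others bid (3, 3, 20): truth gives -7; bid 3 gives -3 > -7. Violating.
Others bid (3, 3, 7): truth gives 0; no alternative beats it.
Others bid (3, 6, 7): truth gives 0; no alternative beats it.
(Checking all 125 profiles: 106 have a profitable deviation, 19 do not.)

106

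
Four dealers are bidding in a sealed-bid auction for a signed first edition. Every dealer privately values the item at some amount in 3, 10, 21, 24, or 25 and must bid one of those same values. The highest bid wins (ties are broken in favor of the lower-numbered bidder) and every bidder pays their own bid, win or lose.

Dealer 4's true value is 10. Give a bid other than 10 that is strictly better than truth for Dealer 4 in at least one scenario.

Suppose Dealer 1 bids 3, Dealer 2 bids 3 and Dealer 3 bids 10.
Bid 10: loses but pays 10, utility -10.
Bid 3: loses but pays 3, utility -3.
So bidding 3 beats truth here (-3 > -10).

3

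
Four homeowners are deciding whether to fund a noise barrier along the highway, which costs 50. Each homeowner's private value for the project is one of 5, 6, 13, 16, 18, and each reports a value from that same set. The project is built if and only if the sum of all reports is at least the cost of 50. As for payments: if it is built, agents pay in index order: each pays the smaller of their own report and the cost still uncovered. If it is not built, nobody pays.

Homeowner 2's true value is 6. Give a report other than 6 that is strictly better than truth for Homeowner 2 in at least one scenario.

5

Suppose Homeowner 1 reports 13, Homeowner 3 reports 16 and Homeowner 4 reports 16.
Report 6: project built, pays 6, utility 6 - 6 = 0.
Report 5: project built, pays 5, utility 6 - 5 = 1.
So reporting 5 beats truth here (1 > 0).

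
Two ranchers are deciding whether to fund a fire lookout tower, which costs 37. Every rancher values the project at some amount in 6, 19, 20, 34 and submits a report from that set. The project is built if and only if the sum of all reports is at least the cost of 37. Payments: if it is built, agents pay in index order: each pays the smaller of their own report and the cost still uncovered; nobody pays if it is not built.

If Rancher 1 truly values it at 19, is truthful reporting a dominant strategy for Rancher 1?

No

Consider the case where Rancher 2 reports 34.
Truthful report 19: project built, pays 19, utility 19 - 19 = 0.
Report 6 instead: project built, pays 6, utility 19 - 6 = 13.
Since 13 > 0, reporting 6 is strictly better here, so truthful reporting is not dominant.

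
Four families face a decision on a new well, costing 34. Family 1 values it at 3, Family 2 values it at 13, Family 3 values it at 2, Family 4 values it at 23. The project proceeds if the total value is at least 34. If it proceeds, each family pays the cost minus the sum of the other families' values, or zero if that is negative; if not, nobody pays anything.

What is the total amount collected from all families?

Total value 41 ≥ cost 34, so it is built.
Family 1: others sum to 38; max(0, 34 - 38) = 0.
Family 2: others sum to 28; max(0, 34 - 28) = 6.
Family 3: others sum to 39; max(0, 34 - 39) = 0.
Family 4: others sum to 18; max(0, 34 - 18) = 16.
Total collected = 0 + 6 + 0 + 16 = 22.

22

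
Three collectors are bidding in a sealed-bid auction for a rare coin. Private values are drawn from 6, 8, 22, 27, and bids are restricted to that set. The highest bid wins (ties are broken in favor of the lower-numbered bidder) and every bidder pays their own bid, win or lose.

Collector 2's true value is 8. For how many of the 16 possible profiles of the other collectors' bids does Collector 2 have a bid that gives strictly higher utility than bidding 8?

Others bid (6, 22): truth gives -8; bid 6 gives -6 > -8. Violating.
Others bid (6, 27): truth gives -8; bid 6 gives -6 > -8. Violating.
Others bid (8, 6): truth gives -8; bid 6 gives -6 > -8. Violating.
Others bid (8, 8): truth gives -8; bid 6 gives -6 > -8. Violating.
Others bid (6, 6): truth gives 0; no alternative beats it.
Others bid (6, 8): truth gives 0; no alternative beats it.
(Checking all 16 profiles: 14 have a profitable deviation, 2 do not.)

14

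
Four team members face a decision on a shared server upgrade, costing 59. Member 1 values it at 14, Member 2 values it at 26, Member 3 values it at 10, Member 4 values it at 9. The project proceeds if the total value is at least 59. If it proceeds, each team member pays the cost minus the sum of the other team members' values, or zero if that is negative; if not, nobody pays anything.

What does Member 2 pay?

26

Total value 59 ≥ cost 59, so the project is built.
The other team members' values sum to 33.
Cost minus that sum is 59 - 33 = 26.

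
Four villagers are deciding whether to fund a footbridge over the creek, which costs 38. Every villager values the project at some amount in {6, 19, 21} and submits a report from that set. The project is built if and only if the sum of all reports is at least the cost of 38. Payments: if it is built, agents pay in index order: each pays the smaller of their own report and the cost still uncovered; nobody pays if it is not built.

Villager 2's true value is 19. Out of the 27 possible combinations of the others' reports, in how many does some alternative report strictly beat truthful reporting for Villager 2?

Others report (6, 6, 21): truth gives 0; report 6 gives 13 > 0. Violating.
Others report (6, 19, 19): truth gives 0; report 6 gives 13 > 0. Violating.
Others report (6, 19, 21): truth gives 0; report 6 gives 13 > 0. Violating.
Others report (6, 21, 6): truth gives 0; report 6 gives 13 > 0. Violating.
Others report (6, 6, 6): truth gives 0; no alternative beats it.
Others report (6, 6, 19): truth gives 0; no alternative beats it.
(Checking all 27 profiles: 23 have a profitable deviation, 4 do not.)

23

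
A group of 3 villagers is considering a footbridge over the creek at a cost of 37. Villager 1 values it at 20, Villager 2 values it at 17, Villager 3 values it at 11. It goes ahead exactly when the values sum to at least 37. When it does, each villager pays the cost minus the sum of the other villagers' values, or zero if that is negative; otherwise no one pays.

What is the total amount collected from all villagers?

Total value 48 ≥ cost 37, so it is built.
Villager 1: others sum to 28; max(0, 37 - 28) = 9.
Villager 2: others sum to 31; max(0, 37 - 31) = 6.
Villager 3: others sum to 37; max(0, 37 - 37) = 0.
Total collected = 9 + 6 + 0 = 15.

15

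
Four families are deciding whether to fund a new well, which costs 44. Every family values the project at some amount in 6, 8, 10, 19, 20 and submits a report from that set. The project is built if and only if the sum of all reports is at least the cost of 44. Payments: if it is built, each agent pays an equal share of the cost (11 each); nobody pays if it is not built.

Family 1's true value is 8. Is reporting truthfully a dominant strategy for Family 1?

Consider the case where Family 2 reports 6, Family 3 reports 10 and Family 4 reports 20.
Truthful report 8: project built, pays 11, utility 8 - 11 = -3.
Report 6 instead: project not built, utility 0.
Since 0 > -3, reporting 6 is strictly better here, so truthful reporting is not dominant.

No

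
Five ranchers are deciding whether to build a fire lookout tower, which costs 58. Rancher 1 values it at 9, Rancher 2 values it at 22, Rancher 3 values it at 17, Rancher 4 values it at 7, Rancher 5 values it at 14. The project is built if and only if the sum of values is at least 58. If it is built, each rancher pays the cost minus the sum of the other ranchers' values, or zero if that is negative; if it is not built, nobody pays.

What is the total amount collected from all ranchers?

20

Total value 69 ≥ cost 58, so it is built.
Rancher 1: others sum to 60; max(0, 58 - 60) = 0.
Rancher 2: others sum to 47; max(0, 58 - 47) = 11.
Rancher 3: others sum to 52; max(0, 58 - 52) = 6.
Rancher 4: others sum to 62; max(0, 58 - 62) = 0.
Rancher 5: others sum to 55; max(0, 58 - 55) = 3.
Total collected = 0 + 11 + 6 + 0 + 3 = 20.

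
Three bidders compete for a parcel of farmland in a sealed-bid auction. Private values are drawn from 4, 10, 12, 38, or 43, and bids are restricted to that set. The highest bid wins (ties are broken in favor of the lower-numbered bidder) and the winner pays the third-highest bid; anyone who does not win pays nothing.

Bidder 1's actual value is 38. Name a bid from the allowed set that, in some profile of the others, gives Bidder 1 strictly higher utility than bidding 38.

43

Suppose Bidder 2 bids 4 and Bidder 3 bids 43.
Bid 38: loses, pays 0, utility 0.
Bid 43: wins, pays 4, utility 38 - 4 = 34.
So bidding 43 beats truth here (34 > 0).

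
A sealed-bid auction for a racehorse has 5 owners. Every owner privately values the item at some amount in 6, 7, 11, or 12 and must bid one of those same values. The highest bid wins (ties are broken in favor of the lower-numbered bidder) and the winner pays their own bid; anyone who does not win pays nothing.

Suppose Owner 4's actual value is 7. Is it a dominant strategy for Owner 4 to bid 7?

Check each profile of the others' bids and compare truth against every alternative bid.
Others bid (6, 6, 6, 6): truth gives 0, best alternative gives 0.
Others bid (6, 6, 6, 7): truth gives 0, best alternative gives 0.
Others bid (6, 6, 6, 11): truth gives 0, best alternative gives 0.
Others bid (6, 6, 6, 12): truth gives 0, best alternative gives 0.
Others bid (6, 6, 7, 6): truth gives 0, best alternative gives 0.
Others bid (6, 6, 7, 7): truth gives 0, best alternative gives 0.
(Remaining 250 profiles checked similarly; truth is weakly best in each.)
In every case the truthful bid is at least as good as any alternative, so it is a dominant strategy.

Yes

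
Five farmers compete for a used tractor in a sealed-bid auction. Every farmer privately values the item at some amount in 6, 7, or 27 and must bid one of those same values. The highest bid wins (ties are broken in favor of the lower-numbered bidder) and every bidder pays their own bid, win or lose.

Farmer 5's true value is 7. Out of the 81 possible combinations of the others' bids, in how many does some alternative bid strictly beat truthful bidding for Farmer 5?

80

Others bid (6, 6, 6, 7): truth gives -7; bid 6 gives -6 > -7. Violating.
Others bid (6, 6, 6, 27): truth gives -7; bid 6 gives -6 > -7. Violating.
Others bid (6, 6, 7, 6): truth gives -7; bid 6 gives -6 > -7. Violating.
Others bid (6, 6, 7, 7): truth gives -7; bid 6 gives -6 > -7. Violating.
Others bid (6, 6, 6, 6): truth gives 0; no alternative beats it.
(Checking all 81 profiles: 80 have a profitable deviation, 1 does not.)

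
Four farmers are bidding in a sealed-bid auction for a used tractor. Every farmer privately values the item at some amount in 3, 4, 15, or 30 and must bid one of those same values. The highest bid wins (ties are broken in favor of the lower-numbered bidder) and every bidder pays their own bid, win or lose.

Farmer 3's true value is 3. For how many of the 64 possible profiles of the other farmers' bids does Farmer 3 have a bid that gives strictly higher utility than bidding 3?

2

Others bid (3, 3, 3): truth gives -3; bid 4 gives -1 > -3. Violating.
Others bid (3, 3, 4): truth gives -3; bid 4 gives -1 > -3. Violating.
Others bid (3, 3, 15): truth gives -3; no alternative beats it.
Others bid (3, 3, 30): truth gives -3; no alternative beats it.
(Checking all 64 profiles: 2 have a profitable deviation, 62 do not.)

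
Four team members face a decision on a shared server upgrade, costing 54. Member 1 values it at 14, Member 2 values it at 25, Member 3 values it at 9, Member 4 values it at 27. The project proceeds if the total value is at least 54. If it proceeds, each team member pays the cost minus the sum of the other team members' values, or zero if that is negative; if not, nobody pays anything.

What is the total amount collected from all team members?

Total value 75 ≥ cost 54, so it is built.
Member 1: others sum to 61; max(0, 54 - 61) = 0.
Member 2: others sum to 50; max(0, 54 - 50) = 4.
Member 3: others sum to 66; max(0, 54 - 66) = 0.
Member 4: others sum to 48; max(0, 54 - 48) = 6.
Total collected = 0 + 4 + 0 + 6 = 10.

10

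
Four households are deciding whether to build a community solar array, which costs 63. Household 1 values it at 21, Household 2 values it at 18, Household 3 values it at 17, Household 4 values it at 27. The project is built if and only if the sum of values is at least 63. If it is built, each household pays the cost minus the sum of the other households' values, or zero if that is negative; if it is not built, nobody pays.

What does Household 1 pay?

Total value 83 ≥ cost 63, so the project is built.
The other households' values sum to 62.
Cost minus that sum is 63 - 62 = 1.

1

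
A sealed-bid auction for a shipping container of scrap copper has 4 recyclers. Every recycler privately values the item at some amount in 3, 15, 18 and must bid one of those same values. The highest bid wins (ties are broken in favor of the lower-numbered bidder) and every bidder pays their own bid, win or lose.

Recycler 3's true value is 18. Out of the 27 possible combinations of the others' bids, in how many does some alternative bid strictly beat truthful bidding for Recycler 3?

17

Others bid (3, 3, 3): truth gives 0; bid 15 gives 3 > 0. Violating.
Others bid (3, 3, 15): truth gives 0; bid 15 gives 3 > 0. Violating.
Others bid (3, 18, 3): truth gives -18; bid 3 gives -3 > -18. Violating.
Others bid (3, 18, 15): truth gives -18; bid 3 gives -3 > -18. Violating.
Others bid (3, 3, 18): truth gives 0; no alternative beats it.
Others bid (3, 15, 3): truth gives 0; no alternative beats it.
(Checking all 27 profiles: 17 have a profitable deviation, 10 do not.)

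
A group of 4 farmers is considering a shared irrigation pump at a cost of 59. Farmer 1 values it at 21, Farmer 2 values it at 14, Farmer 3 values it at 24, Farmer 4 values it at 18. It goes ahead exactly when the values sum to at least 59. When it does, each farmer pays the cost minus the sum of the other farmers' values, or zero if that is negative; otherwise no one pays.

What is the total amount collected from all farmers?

9

Total value 77 ≥ cost 59, so it is built.
Farmer 1: others sum to 56; max(0, 59 - 56) = 3.
Farmer 2: others sum to 63; max(0, 59 - 63) = 0.
Farmer 3: others sum to 53; max(0, 59 - 53) = 6.
Farmer 4: others sum to 59; max(0, 59 - 59) = 0.
Total collected = 3 + 0 + 6 + 0 = 9.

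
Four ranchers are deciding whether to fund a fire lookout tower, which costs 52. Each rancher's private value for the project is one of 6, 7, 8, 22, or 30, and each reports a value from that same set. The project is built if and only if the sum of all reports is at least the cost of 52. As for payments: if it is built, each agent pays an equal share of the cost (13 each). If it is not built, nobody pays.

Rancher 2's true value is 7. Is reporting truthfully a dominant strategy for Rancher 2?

Consider the case where Rancher 1 reports 7, Rancher 3 reports 8 and Rancher 4 reports 30.
Truthful report 7: project built, pays 13, utility 7 - 13 = -6.
Report 6 instead: project not built, utility 0.
Since 0 > -6, reporting 6 is strictly better here, so truthful reporting is not dominant.

No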